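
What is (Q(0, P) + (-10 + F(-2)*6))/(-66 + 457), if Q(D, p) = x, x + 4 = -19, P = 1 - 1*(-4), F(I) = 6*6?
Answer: 183/391 ≈ 0.46803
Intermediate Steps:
F(I) = 36
P = 5 (P = 1 + 4 = 5)
x = -23 (x = -4 - 19 = -23)
Q(D, p) = -23
(Q(0, P) + (-10 + F(-2)*6))/(-66 + 457) = (-23 + (-10 + 36*6))/(-66 + 457) = (-23 + (-10 + 216))/391 = (-23 + 206)*(1/391) = 183*(1/391) = 183/391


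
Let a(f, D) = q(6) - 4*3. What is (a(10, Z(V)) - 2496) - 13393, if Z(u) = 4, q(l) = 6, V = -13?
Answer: -15895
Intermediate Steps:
a(f, D) = -6 (a(f, D) = 6 - 4*3 = 6 - 12 = -6)
(a(10, Z(V)) - 2496) - 13393 = (-6 - 2496) - 13393 = -2502 - 13393 = -15895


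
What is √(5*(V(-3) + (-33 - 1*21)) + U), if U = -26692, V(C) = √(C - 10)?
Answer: √(-26962 + 5*I*√13) ≈ 0.0549 + 164.2*I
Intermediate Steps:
V(C) = √(-10 + C)
√(5*(V(-3) + (-33 - 1*21)) + U) = √(5*(√(-10 - 3) + (-33 - 1*21)) - 26692) = √(5*(√(-13) + (-33 - 21)) - 26692) = √(5*(I*√13 - 54) - 26692) = √(5*(-54 + I*√13) - 26692) = √((-270 + 5*I*√13) - 26692) = √(-26962 + 5*I*√13)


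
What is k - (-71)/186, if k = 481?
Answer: 89537/186 ≈ 481.38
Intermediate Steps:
k - (-71)/186 = 481 - (-71)/186 = 481 - 1*(-71/186) = 481 + 71/186 = 89537/186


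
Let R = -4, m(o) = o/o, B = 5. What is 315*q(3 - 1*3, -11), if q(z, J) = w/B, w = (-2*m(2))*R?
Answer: 504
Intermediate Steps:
m(o) = 1
w = 8 (w = -2*1*(-4) = -2*(-4) = 8)
q(z, J) = 8/5
315*q(3 - 1*3, -11) = 315*(8/5) = 504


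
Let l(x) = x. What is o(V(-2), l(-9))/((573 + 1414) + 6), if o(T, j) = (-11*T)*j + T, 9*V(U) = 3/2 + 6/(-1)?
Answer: -50/1993 ≈ -0.025088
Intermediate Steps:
V(U) = -½ (V(U) = (3/2 + 6/(-1))/9 = (3*(½) + 6*(-1))/9 = (3/2 - 6)/9 = (⅑)*(-9/2) = -½)
o(T, j) = T - 11*T*j (o(T, j) = -11*T*j + T = T - 11*T*j)
o(V(-2), l(-9))/((573 + 1414) + 6) = (-(1 - 11*(-9))/2)/((573 + 1414) + 6) = (-(1 + 99)/2)/(1987 + 6) = -½*100/1993 = -50*1/1993 = -50/1993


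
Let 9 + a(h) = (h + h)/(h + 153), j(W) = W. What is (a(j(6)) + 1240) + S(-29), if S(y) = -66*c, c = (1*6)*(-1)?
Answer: 86235/53 ≈ 1627.1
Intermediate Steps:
c = -6 (c = 6*(-1) = -6)
a(h) = -9 + 2*h/(153 + h) (a(h) = -9 + (h + h)/(h + 153) = -9 + (2*h)/(153 + h) = -9 + 2*h/(153 + h))
S(y) = 396 (S(y) = -66*(-6) = 396)
(a(j(6)) + 1240) + S(-29) = ((-1377 - 7*6)/(153 + 6) + 1240) + 396 = ((-1377 - 42)/159 + 1240) + 396 = ((1/159)*(-1419) + 1240) + 396 = (-473/53 + 1240) + 396 = 65247/53 + 396 = 86235/53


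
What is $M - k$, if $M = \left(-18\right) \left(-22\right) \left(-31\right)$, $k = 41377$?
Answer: $-53653$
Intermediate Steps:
$M = -12276$ ($M = 396 \left(-31\right) = -12276$)
$M - k = -12276 - 41377 = -53653$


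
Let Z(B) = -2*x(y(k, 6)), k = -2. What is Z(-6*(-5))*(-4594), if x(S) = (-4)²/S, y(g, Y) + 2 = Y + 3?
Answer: 147008/7 ≈ 21001.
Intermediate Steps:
y(g, Y) = 1 + Y (y(g, Y) = -2 + (Y + 3) = -2 + (3 + Y) = 1 + Y)
x(S) = 16/S
Z(B) = -32/7 (Z(B) = -32/(1 + 6) = -32/7)
Z(-6*(-5))*(-4594) = -32/7*(-4594) = 147008/7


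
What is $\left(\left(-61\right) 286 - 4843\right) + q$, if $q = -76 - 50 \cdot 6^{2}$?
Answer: $-24165$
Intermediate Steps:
$q = -1876$ ($q = -76 - 1800 = -1876$)
$\left(\left(-61\right) 286 - 4843\right) + q = \left(\left(-61\right) 286 - 4843\right) - 1876 = \left(-17446 - 4843\right) - 1876 = -22289 - 1876 = -24165$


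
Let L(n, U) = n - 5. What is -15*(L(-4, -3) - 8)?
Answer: 255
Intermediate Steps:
L(n, U) = -5 + n
-15*(L(-4, -3) - 8) = -15*((-5 - 4) - 8) = -15*(-9 - 8) = -15*(-17) = 255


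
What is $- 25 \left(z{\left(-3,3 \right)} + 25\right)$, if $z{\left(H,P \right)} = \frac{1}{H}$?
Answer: $- \frac{1850}{3} \approx -616.67$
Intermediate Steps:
$- 25 \left(z{\left(-3,3 \right)} + 25\right) = - 25 \left(\frac{1}{-3} + 25\right) = - 25 \left(- \frac{1}{3} + 25\right) = \left(-25\right) \frac{74}{3} = - \frac{1850}{3}$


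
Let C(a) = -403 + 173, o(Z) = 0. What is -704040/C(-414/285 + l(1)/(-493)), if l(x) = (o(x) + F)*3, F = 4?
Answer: 70404/23 ≈ 3061.0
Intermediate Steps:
l(x) = 12 (l(x) = (0 + 4)*3 = 4*3 = 12)
C(a) = -230
-704040/C(-414/285 + l(1)/(-493)) = -704040/(-230) = -704040*(-1/230) = 70404/23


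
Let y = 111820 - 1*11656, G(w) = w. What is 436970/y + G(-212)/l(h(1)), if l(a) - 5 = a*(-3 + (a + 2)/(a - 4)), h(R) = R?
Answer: -10398899/50082 ≈ -207.64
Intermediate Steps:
y = 100164 (y = 111820 - 11656 = 100164)
l(a) = 5 + a*(-3 + (2 + a)/(-4 + a)) (l(a) = 5 + a*(-3 + (a + 2)/(a - 4)) = 5 + a*(-3 + (2 + a)/(-4 + a)))
436970/y + G(-212)/l(h(1)) = 436970/100164 - 212*(-4 + 1)/(-20 - 2*1**2 + 19*1) = 436970*(1/100164) - 212*(-3/(-20 - 2*1 + 19)) = 218485/50082 - 212*(-3/(-20 - 2 + 19)) = 218485/50082 - 212/((-1/3*(-3))) = 218485/50082 - 212/1 = 218485/50082 - 212*1 = 218485/50082 - 212 = -10398899/50082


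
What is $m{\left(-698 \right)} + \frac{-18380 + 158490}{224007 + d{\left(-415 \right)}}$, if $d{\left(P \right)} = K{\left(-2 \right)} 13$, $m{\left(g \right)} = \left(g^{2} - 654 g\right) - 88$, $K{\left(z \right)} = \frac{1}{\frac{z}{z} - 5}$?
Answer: $\frac{169097496512}{179203} \approx 9.4361 \cdot 10^{5}$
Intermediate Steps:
$K{\left(z \right)} = - \frac{1}{4}$ ($K{\left(z \right)} = \frac{1}{1 - 5} = \frac{1}{-4} = - \frac{1}{4}$)
$m{\left(g \right)} = -88 + g^{2} - 654 g$
$d{\left(P \right)} = - \frac{13}{4}$ ($d{\left(P \right)} = \left(- \frac{1}{4}\right) 13 = - \frac{13}{4}$)
$m{\left(-698 \right)} + \frac{-18380 + 158490}{224007 + d{\left(-415 \right)}} = \left(-88 + \left(-698\right)^{2} - -456492\right) + \frac{-18380 + 158490}{224007 - \frac{13}{4}} = \left(-88 + 487204 + 456492\right) + \frac{140110}{\frac{896015}{4}} = 943608 + 140110 \cdot \frac{4}{896015} = 943608 + \frac{112088}{179203} = \frac{169097496512}{179203}$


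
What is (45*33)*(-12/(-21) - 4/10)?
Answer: 1782/7 ≈ 254.57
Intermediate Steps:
(45*33)*(-12/(-21) - 4/10) = 1485*(-12*(-1/21) - 4*⅒) = 1485*(4/7 - ⅖) = 1485*(6/35) = 1782/7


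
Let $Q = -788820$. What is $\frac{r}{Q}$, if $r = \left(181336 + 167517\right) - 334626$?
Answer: $- \frac{14227}{788820} \approx -0.018036$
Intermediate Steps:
$r = 14227$ ($r = 348853 - 334626 = 14227$)
$\frac{r}{Q} = \frac{14227}{-788820} = 14227 \left(- \frac{1}{788820}\right) = - \frac{14227}{788820}$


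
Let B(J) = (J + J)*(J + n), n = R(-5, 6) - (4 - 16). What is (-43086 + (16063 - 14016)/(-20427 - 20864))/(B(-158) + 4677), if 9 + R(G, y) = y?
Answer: -1779066073/2137263451 ≈ -0.83240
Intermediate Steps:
R(G, y) = -9 + y
n = 9 (n = (-9 + 6) - (4 - 16) = -3 - 1*(-12) = -3 + 12 = 9)
B(J) = 2*J*(9 + J) (B(J) = (J + J)*(J + 9) = (2*J)*(9 + J) = 2*J*(9 + J))
(-43086 + (16063 - 14016)/(-20427 - 20864))/(B(-158) + 4677) = (-43086 + (16063 - 14016)/(-20427 - 20864))/(2*(-158)*(9 - 158) + 4677) = (-43086 + 2047/(-41291))/(2*(-158)*(-149) + 4677) = (-43086 + 2047*(-1/41291))/(47084 + 4677) = (-43086 - 2047/41291)/51761 = -1779066073/41291*1/51761 = -1779066073/2137263451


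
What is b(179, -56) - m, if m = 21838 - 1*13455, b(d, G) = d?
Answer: -8204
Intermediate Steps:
m = 8383 (m = 21838 - 13455 = 8383)
b(179, -56) - m = 179 - 1*8383 = 179 - 8383 = -8204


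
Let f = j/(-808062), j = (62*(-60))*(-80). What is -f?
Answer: 49600/134677 ≈ 0.36829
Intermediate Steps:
j = 297600 (j = -3720*(-80) = 297600)
f = -49600/134677 (f = 297600/(-808062) = 297600*(-1/808062) = -49600/134677 ≈ -0.36829)
-f = -1*(-49600/134677) = 49600/134677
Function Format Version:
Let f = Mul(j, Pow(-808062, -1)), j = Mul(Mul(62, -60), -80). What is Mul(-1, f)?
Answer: Rational(49600, 134677) ≈ 0.36829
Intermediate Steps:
j = 297600 (j = Mul(-3720, -80) = 297600)
f = Rational(-49600, 134677) (f = Mul(297600, Pow(-808062, -1)) = Mul(297600, Rational(-1, 808062)) = Rational(-49600, 134677) ≈ -0.36829)
Mul(-1, f) = Mul(-1, Rational(-49600, 134677)) = Rational(49600, 134677)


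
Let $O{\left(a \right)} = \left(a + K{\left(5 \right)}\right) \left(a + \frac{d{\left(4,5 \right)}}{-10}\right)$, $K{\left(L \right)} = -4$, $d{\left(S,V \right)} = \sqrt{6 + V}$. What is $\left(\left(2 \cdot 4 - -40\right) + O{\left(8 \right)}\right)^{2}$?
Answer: $\frac{160044}{25} - 64 \sqrt{11} \approx 6189.5$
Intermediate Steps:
$O{\left(a \right)} = \left(-4 + a\right) \left(a - \frac{\sqrt{11}}{10}\right)$ ($O{\left(a \right)} = \left(a - 4\right) \left(a + \frac{\sqrt{6 + 5}}{-10}\right) = \left(-4 + a\right) \left(a + \sqrt{11} \left(- \frac{1}{10}\right)\right) = \left(-4 + a\right) \left(a - \frac{\sqrt{11}}{10}\right)$)
$\left(\left(2 \cdot 4 - -40\right) + O{\left(8 \right)}\right)^{2} = \left(\left(2 \cdot 4 - -40\right) + \left(8^{2} - 32 + \frac{2 \sqrt{11}}{5} - \frac{4 \sqrt{11}}{5}\right)\right)^{2} = \left(\left(8 + 40\right) + \left(64 - 32 + \frac{2 \sqrt{11}}{5} - \frac{4 \sqrt{11}}{5}\right)\right)^{2} = \left(48 + \left(32 - \frac{2 \sqrt{11}}{5}\right)\right)^{2} = \left(80 - \frac{2 \sqrt{11}}{5}\right)^{2}$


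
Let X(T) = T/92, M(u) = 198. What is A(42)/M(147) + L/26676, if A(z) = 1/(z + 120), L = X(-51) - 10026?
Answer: -273942847/728895024 ≈ -0.37583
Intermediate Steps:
X(T) = T/92 (X(T) = T*(1/92) = T/92)
L = -922443/92 (L = (1/92)*(-51) - 10026 = -51/92 - 10026 = -922443/92 ≈ -10027.)
A(z) = 1/(120 + z)
A(42)/M(147) + L/26676 = 1/((120 + 42)*198) - 922443/92/26676 = (1/198)/162 - 922443/92*1/26676 = (1/162)*(1/198) - 307481/818064 = 1/32076 - 307481/818064 = -273942847/728895024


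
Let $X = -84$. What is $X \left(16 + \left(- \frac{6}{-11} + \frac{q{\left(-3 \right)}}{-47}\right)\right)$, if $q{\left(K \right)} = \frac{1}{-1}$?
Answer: $- \frac{719460}{517} \approx -1391.6$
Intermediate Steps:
$q{\left(K \right)} = -1$
$X \left(16 + \left(- \frac{6}{-11} + \frac{q{\left(-3 \right)}}{-47}\right)\right) = - 84 \left(16 - \left(- \frac{1}{47} - \frac{6}{11}\right)\right) = - 84 \left(16 - - \frac{293}{517}\right) = - 84 \left(16 + \left(\frac{6}{11} + \frac{1}{47}\right)\right) = - 84 \left(16 + \frac{293}{517}\right) = \left(-84\right) \frac{8565}{517} = - \frac{719460}{517}$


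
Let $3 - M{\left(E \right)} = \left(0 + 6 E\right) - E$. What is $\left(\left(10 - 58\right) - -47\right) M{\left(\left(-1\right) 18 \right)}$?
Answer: $-93$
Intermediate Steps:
$M{\left(E \right)} = 3 - 5 E$ ($M{\left(E \right)} = 3 - \left(\left(0 + 6 E\right) - E\right) = 3 - \left(6 E - E\right) = 3 - 5 E$)
$\left(\left(10 - 58\right) - -47\right) M{\left(\left(-1\right) 18 \right)} = \left(\left(10 - 58\right) - -47\right) \left(3 - 5 \left(\left(-1\right) 18\right)\right) = \left(\left(10 - 58\right) + 47\right) \left(3 - -90\right) = \left(-48 + 47\right) \left(3 + 90\right) = \left(-1\right) 93 = -93$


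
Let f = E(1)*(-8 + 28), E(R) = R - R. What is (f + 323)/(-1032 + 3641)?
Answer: 323/2609 ≈ 0.12380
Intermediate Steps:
E(R) = 0
f = 0 (f = 0*(-8 + 28) = 0*20 = 0)
(f + 323)/(-1032 + 3641) = (0 + 323)/(-1032 + 3641) = 323/2609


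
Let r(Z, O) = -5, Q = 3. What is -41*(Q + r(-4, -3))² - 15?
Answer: -179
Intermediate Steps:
-41*(Q + r(-4, -3))² - 15 = -41*(3 - 5)² - 15 = -41*(-2)² - 15 = -41*4 - 15 = -164 - 15 = -179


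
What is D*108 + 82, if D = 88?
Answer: 9586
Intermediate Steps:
D*108 + 82 = 88*108 + 82 = 9504 + 82 = 9586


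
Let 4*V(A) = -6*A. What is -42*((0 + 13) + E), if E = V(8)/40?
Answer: -2667/5 ≈ -533.40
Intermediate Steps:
V(A) = -3*A/2 (V(A) = (-6*A)/4 = -3*A/2)
E = -3/10 (E = -3/2*8/40 = -12*1/40 = -3/10 ≈ -0.30000)
-42*((0 + 13) + E) = -42*((0 + 13) - 3/10) = -42*(13 - 3/10) = -42*127/10 = -2667/5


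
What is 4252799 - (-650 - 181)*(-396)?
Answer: 3923723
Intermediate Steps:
4252799 - (-650 - 181)*(-396) = 4252799 - (-831)*(-396) = 4252799 - 1*329076 = 4252799 - 329076 = 3923723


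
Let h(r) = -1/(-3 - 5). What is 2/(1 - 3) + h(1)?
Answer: -7/8 ≈ -0.87500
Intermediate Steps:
h(r) = ⅛ (h(r) = -1/(-8) = -1*(-⅛) = ⅛)
2/(1 - 3) + h(1) = 2/(1 - 3) + ⅛ = 2/(-2) + ⅛ = 2*(-½) + ⅛ = -1 + ⅛ = -7/8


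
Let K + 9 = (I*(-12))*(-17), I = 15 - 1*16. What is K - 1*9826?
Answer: -10039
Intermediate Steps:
I = -1 (I = 15 - 16 = -1)
K = -213 (K = -9 - 1*(-12)*(-17) = -9 + 12*(-17) = -9 - 204 = -213)
K - 1*9826 = -213 - 1*9826 = -213 - 9826 = -10039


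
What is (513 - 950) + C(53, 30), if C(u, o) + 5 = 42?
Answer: -400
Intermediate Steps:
C(u, o) = 37 (C(u, o) = -5 + 42 = 37)
(513 - 950) + C(53, 30) = (513 - 950) + 37 = -437 + 37 = -400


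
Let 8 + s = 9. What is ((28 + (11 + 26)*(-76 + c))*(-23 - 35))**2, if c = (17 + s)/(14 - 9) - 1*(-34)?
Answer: 163144903744/25 ≈ 6.5258e+9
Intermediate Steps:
s = 1 (s = -8 + 9 = 1)
c = 188/5 (c = (17 + 1)/(14 - 9) - 1*(-34) = 18/5 + 34 = 188/5 ≈ 37.600)
((28 + (11 + 26)*(-76 + c))*(-23 - 35))**2 = ((28 + (11 + 26)*(-76 + 188/5))*(-23 - 35))**2 = ((28 + 37*(-192/5))*(-58))**2 = ((28 - 7104/5)*(-58))**2 = (-6964/5*(-58))**2 = (403912/5)**2 = 163144903744/25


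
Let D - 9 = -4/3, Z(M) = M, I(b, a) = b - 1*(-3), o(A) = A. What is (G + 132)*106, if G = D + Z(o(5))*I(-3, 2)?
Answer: 44414/3 ≈ 14805.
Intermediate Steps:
I(b, a) = 3 + b (I(b, a) = b + 3 = 3 + b)
D = 23/3 (D = 9 - 4/3 = 23/3 ≈ 7.6667)
G = 23/3 (G = 23/3 + 5*(3 - 3) = 23/3 + 5*0 = 23/3 + 0 = 23/3 ≈ 7.6667)
(G + 132)*106 = (23/3 + 132)*106 = (419/3)*106 = 44414/3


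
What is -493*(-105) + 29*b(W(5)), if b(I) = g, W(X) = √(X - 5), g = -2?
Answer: 51707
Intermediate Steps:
W(X) = √(-5 + X)
b(I) = -2
-493*(-105) + 29*b(W(5)) = -493*(-105) + 29*(-2) = 51765 - 58 = 51707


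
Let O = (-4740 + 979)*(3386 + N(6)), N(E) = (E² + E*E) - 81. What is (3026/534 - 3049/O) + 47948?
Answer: 1827163752464/38102691 ≈ 47954.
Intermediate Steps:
N(E) = -81 + 2*E² (N(E) = (E² + E²) - 81 = 2*E² - 81 = -81 + 2*E²)
O = -12700897 (O = (-4740 + 979)*(3386 + (-81 + 2*6²)) = -3761*(3386 + (-81 + 2*36)) = -3761*(3386 + (-81 + 72)) = -3761*(3386 - 9) = -3761*3377 = -12700897)
(3026/534 - 3049/O) + 47948 = (3026/534 - 3049/(-12700897)) + 47948 = (3026*(1/534) - 3049*(-1/12700897)) + 47948 = (17/3 + 3049/12700897) + 47948 = 215924396/38102691 + 47948 = 1827163752464/38102691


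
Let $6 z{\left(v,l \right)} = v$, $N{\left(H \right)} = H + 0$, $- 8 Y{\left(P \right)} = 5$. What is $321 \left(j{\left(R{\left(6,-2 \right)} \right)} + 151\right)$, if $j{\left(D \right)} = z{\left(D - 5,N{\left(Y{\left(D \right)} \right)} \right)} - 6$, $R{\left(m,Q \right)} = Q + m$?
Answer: $\frac{92983}{2} \approx 46492.0$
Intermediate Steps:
$Y{\left(P \right)} = - \frac{5}{8}$ ($Y{\left(P \right)} = \left(- \frac{1}{8}\right) 5 = - \frac{5}{8}$)
$N{\left(H \right)} = H$
$z{\left(v,l \right)} = \frac{v}{6}$
$j{\left(D \right)} = - \frac{41}{6} + \frac{D}{6}$ ($j{\left(D \right)} = \frac{D - 5}{6} - 6 = \frac{-5 + D}{6} - 6 = \left(- \frac{5}{6} + \frac{D}{6}\right) - 6 = - \frac{41}{6} + \frac{D}{6}$)
$321 \left(j{\left(R{\left(6,-2 \right)} \right)} + 151\right) = 321 \left(\left(- \frac{41}{6} + \frac{-2 + 6}{6}\right) + 151\right) = 321 \left(\left(- \frac{41}{6} + \frac{1}{6} \cdot 4\right) + 151\right) = 321 \left(\left(- \frac{41}{6} + \frac{2}{3}\right) + 151\right) = 321 \left(- \frac{37}{6} + 151\right) = 321 \cdot \frac{869}{6} = \frac{92983}{2}$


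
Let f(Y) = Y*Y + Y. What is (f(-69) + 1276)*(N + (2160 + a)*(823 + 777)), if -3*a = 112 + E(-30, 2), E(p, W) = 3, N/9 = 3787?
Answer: 61388334032/3 ≈ 2.0463e+10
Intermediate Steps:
N = 34083 (N = 9*3787 = 34083)
f(Y) = Y + Y**2 (f(Y) = Y**2 + Y = Y + Y**2)
a = -115/3 (a = -(112 + 3)/3 = -1/3*115 = -115/3 ≈ -38.333)
(f(-69) + 1276)*(N + (2160 + a)*(823 + 777)) = (-69*(1 - 69) + 1276)*(34083 + (2160 - 115/3)*(823 + 777)) = (-69*(-68) + 1276)*(34083 + (6365/3)*1600) = (4692 + 1276)*(34083 + 10184000/3) = 5968*(10286249/3) = 61388334032/3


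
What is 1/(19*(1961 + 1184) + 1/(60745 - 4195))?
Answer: 56550/3379145251 ≈ 1.6735e-5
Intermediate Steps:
1/(19*(1961 + 1184) + 1/(60745 - 4195)) = 1/(19*3145 + 1/56550) = 1/(59755 + 1/56550) = 1/(3379145251/56550) = 56550/3379145251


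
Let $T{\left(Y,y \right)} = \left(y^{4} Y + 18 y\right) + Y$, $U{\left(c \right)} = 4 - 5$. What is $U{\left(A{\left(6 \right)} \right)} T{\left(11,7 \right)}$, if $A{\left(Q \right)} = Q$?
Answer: $-26548$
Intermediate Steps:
$U{\left(c \right)} = -1$ ($U{\left(c \right)} = 4 - 5 = -1$)
$T{\left(Y,y \right)} = Y + 18 y + Y y^{4}$ ($T{\left(Y,y \right)} = \left(Y y^{4} + 18 y\right) + Y = \left(18 y + Y y^{4}\right) + Y = Y + 18 y + Y y^{4}$)
$U{\left(A{\left(6 \right)} \right)} T{\left(11,7 \right)} = - (11 + 18 \cdot 7 + 11 \cdot 7^{4}) = - (11 + 126 + 11 \cdot 2401) = - (11 + 126 + 26411) = \left(-1\right) 26548 = -26548$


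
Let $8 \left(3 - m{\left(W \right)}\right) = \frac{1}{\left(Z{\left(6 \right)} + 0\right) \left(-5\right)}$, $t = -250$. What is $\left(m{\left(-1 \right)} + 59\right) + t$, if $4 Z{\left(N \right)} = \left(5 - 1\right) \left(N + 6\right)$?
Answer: $- \frac{90239}{480} \approx -188.0$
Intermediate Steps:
$Z{\left(N \right)} = 6 + N$ ($Z{\left(N \right)} = \frac{\left(5 - 1\right) \left(N + 6\right)}{4} = \frac{4 \left(6 + N\right)}{4} = \frac{24 + 4 N}{4} = 6 + N$)
$m{\left(W \right)} = \frac{1441}{480}$ ($m{\left(W \right)} = 3 - \frac{1}{8 \left(\left(6 + 6\right) + 0\right) \left(-5\right)} = 3 - \frac{1}{8 \left(12 + 0\right) \left(-5\right)} = 3 - \frac{1}{8 \cdot 12 \left(-5\right)} = 3 - \frac{1}{8 \left(-60\right)} = 3 - - \frac{1}{480} = 3 + \frac{1}{480} = \frac{1441}{480}$)
$\left(m{\left(-1 \right)} + 59\right) + t = \left(\frac{1441}{480} + 59\right) - 250 = \frac{29761}{480} - 250 = - \frac{90239}{480}$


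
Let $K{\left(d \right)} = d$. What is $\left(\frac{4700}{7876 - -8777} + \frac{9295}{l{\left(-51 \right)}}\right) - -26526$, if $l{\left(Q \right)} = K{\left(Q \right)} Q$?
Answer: $\frac{383042064871}{14438151} \approx 26530.0$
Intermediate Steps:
$l{\left(Q \right)} = Q^{2}$ ($l{\left(Q \right)} = Q Q = Q^{2}$)
$\left(\frac{4700}{7876 - -8777} + \frac{9295}{l{\left(-51 \right)}}\right) - -26526 = \left(\frac{4700}{7876 - -8777} + \frac{9295}{\left(-51\right)^{2}}\right) - -26526 = \left(\frac{4700}{7876 + 8777} + \frac{9295}{2601}\right) + 26526 = \left(\frac{4700}{16653} + 9295 \cdot \frac{1}{2601}\right) + 26526 = \left(4700 \cdot \frac{1}{16653} + \frac{9295}{2601}\right) + 26526 = \left(\frac{4700}{16653} + \frac{9295}{2601}\right) + 26526 = \frac{55671445}{14438151} + 26526 = \frac{383042064871}{14438151}$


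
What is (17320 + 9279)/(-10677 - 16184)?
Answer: -26599/26861 ≈ -0.99025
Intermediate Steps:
(17320 + 9279)/(-10677 - 16184) = 26599/(-26861) = 26599*(-1/26861) = -26599/26861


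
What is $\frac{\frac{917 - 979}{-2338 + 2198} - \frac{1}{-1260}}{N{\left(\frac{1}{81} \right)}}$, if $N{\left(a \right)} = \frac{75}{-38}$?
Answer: $- \frac{10621}{47250} \approx -0.22478$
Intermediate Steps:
$N{\left(a \right)} = - \frac{75}{38}$ ($N{\left(a \right)} = 75 \left(- \frac{1}{38}\right) = - \frac{75}{38}$)
$\frac{\frac{917 - 979}{-2338 + 2198} - \frac{1}{-1260}}{N{\left(\frac{1}{81} \right)}} = \frac{\frac{917 - 979}{-2338 + 2198} - \frac{1}{-1260}}{- \frac{75}{38}} = \left(- \frac{62}{-140} - - \frac{1}{1260}\right) \left(- \frac{38}{75}\right) = \left(\left(-62\right) \left(- \frac{1}{140}\right) + \frac{1}{1260}\right) \left(- \frac{38}{75}\right) = \left(\frac{31}{70} + \frac{1}{1260}\right) \left(- \frac{38}{75}\right) = \frac{559}{1260} \left(- \frac{38}{75}\right) = - \frac{10621}{47250}$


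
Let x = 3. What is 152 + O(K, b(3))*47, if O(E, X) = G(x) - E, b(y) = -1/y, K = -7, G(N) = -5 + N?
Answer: 387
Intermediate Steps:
O(E, X) = -2 - E (O(E, X) = (-5 + 3) - E = -2 - E)
152 + O(K, b(3))*47 = 152 + (-2 - 1*(-7))*47 = 152 + (-2 + 7)*47 = 152 + 5*47 = 152 + 235 = 387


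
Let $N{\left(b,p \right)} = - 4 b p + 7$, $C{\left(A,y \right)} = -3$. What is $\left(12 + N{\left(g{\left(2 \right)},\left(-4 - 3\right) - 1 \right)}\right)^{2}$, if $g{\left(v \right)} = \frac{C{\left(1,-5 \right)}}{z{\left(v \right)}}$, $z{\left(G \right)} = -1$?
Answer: $13225$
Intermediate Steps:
$g{\left(v \right)} = 3$ ($g{\left(v \right)} = - \frac{3}{-1} = \left(-3\right) \left(-1\right) = 3$)
$N{\left(b,p \right)} = 7 - 4 b p$ ($N{\left(b,p \right)} = - 4 b p + 7 = 7 - 4 b p$)
$\left(12 + N{\left(g{\left(2 \right)},\left(-4 - 3\right) - 1 \right)}\right)^{2} = \left(12 - \left(-7 + 12 \left(\left(-4 - 3\right) - 1\right)\right)\right)^{2} = \left(12 - \left(-7 + 12 \left(-7 - 1\right)\right)\right)^{2} = \left(12 - \left(-7 + 12 \left(-8\right)\right)\right)^{2} = \left(12 + \left(7 + 96\right)\right)^{2} = \left(12 + 103\right)^{2} = 115^{2} = 13225$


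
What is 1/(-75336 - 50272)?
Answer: -1/125608 ≈ -7.9613e-6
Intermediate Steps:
1/(-75336 - 50272) = 1/(-125608) = -1/125608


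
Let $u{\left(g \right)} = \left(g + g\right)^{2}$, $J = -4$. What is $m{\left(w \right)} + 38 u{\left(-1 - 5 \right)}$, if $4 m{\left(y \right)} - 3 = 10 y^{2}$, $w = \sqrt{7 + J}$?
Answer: $\frac{21921}{4} \approx 5480.3$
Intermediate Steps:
$u{\left(g \right)} = 4 g^{2}$ ($u{\left(g \right)} = \left(2 g\right)^{2} = 4 g^{2}$)
$w = \sqrt{3}$ ($w = \sqrt{7 - 4} = \sqrt{3} \approx 1.732$)
$m{\left(y \right)} = \frac{3}{4} + \frac{5 y^{2}}{2}$ ($m{\left(y \right)} = \frac{3}{4} + \frac{10 y^{2}}{4} = \frac{3}{4} + \frac{5 y^{2}}{2}$)
$m{\left(w \right)} + 38 u{\left(-1 - 5 \right)} = \left(\frac{3}{4} + \frac{5 \left(\sqrt{3}\right)^{2}}{2}\right) + 38 \cdot 4 \left(-1 - 5\right)^{2} = \left(\frac{3}{4} + \frac{5}{2} \cdot 3\right) + 38 \cdot 4 \left(-1 - 5\right)^{2} = \left(\frac{3}{4} + \frac{15}{2}\right) + 38 \cdot 4 \left(-6\right)^{2} = \frac{33}{4} + 38 \cdot 4 \cdot 36 = \frac{33}{4} + 38 \cdot 144 = \frac{33}{4} + 5472 = \frac{21921}{4}$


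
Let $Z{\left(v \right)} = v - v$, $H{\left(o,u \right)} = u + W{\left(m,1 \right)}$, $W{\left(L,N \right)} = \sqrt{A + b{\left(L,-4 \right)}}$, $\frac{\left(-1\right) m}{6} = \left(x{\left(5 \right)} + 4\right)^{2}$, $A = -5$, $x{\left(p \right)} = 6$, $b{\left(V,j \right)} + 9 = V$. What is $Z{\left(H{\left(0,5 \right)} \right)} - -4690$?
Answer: $4690$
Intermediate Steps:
$b{\left(V,j \right)} = -9 + V$
$m = -600$ ($m = - 6 \left(6 + 4\right)^{2} = - 6 \cdot 10^{2} = \left(-6\right) 100 = -600$)
$W{\left(L,N \right)} = \sqrt{-14 + L}$ ($W{\left(L,N \right)} = \sqrt{-5 + \left(-9 + L\right)} = \sqrt{-14 + L}$)
$H{\left(o,u \right)} = u + i \sqrt{614}$ ($H{\left(o,u \right)} = u + \sqrt{-14 - 600} = u + \sqrt{-614} = u + i \sqrt{614}$)
$Z{\left(v \right)} = 0$
$Z{\left(H{\left(0,5 \right)} \right)} - -4690 = 0 - -4690 = 0 + 4690 = 4690$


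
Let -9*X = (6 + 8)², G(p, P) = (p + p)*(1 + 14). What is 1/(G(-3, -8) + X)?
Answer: -9/1006 ≈ -0.0089463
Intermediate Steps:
G(p, P) = 30*p (G(p, P) = (2*p)*15 = 30*p)
X = -196/9 (X = -(6 + 8)²/9 = -⅑*14² = -⅑*196 = -196/9 ≈ -21.778)
1/(G(-3, -8) + X) = 1/(30*(-3) - 196/9) = 1/(-90 - 196/9) = 1/(-1006/9) = -9/1006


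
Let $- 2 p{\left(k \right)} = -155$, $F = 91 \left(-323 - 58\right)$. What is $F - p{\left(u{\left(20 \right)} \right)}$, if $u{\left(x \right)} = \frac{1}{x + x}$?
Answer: $- \frac{69497}{2} \approx -34749.0$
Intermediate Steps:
$u{\left(x \right)} = \frac{1}{2 x}$
$F = -34671$ ($F = 91 \left(-381\right) = -34671$)
$p{\left(k \right)} = \frac{155}{2}$ ($p{\left(k \right)} = \left(- \frac{1}{2}\right) \left(-155\right) = \frac{155}{2}$)
$F - p{\left(u{\left(20 \right)} \right)} = -34671 - \frac{155}{2} = - \frac{69497}{2}$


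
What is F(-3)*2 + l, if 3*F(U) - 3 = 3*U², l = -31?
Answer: -11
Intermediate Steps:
F(U) = 1 + U² (F(U) = 1 + (3*U²)/3 = 1 + U²)
F(-3)*2 + l = (1 + (-3)²)*2 - 31 = (1 + 9)*2 - 31 = 10*2 - 31 = 20 - 31 = -11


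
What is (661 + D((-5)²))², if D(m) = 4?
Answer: 442225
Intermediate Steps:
(661 + D((-5)²))² = (661 + 4)² = 665² = 442225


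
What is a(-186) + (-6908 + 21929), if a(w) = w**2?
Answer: 49617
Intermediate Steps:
a(-186) + (-6908 + 21929) = (-186)**2 + (-6908 + 21929) = 34596 + 15021 = 49617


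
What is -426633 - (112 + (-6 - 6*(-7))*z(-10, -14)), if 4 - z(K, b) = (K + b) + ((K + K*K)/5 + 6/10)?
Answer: -2135417/5 ≈ -4.2708e+5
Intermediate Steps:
z(K, b) = 17/5 - b - 6*K/5 - K**2/5 (z(K, b) = 4 - ((K + b) + ((K + K*K)/5 + 6/10)) = 4 - ((K + b) + ((K + K**2)*(1/5) + 6*(1/10))) = 4 - ((K + b) + ((K/5 + K**2/5) + 3/5)) = 4 - ((K + b) + (3/5 + K/5 + K**2/5)) = 4 - (3/5 + b + K**2/5 + 6*K/5) = 4 + (-3/5 - b - 6*K/5 - K**2/5) = 17/5 - b - 6*K/5 - K**2/5)
-426633 - (112 + (-6 - 6*(-7))*z(-10, -14)) = -426633 - (112 + (-6 - 6*(-7))*(17/5 - 1*(-14) - 6/5*(-10) - 1/5*(-10)**2)) = -426633 - (112 + (-6 + 42)*(17/5 + 14 + 12 - 1/5*100)) = -426633 - (112 + 36*(17/5 + 14 + 12 - 20)) = -426633 - (112 + 36*(47/5)) = -426633 - (112 + 1692/5) = -426633 - 1*2252/5 = -426633 - 2252/5 = -2135417/5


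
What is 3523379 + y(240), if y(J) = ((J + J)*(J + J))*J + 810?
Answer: 58820189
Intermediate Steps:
y(J) = 810 + 4*J³ (y(J) = ((2*J)*(2*J))*J + 810 = (4*J²)*J + 810 = 4*J³ + 810 = 810 + 4*J³)
3523379 + y(240) = 3523379 + (810 + 4*240³) = 3523379 + (810 + 4*13824000) = 3523379 + (810 + 55296000) = 3523379 + 55296810 = 58820189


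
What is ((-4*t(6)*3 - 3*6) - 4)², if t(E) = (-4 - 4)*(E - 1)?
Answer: 209764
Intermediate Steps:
t(E) = 8 - 8*E (t(E) = -8*(-1 + E) = 8 - 8*E)
((-4*t(6)*3 - 3*6) - 4)² = ((-4*(8 - 8*6)*3 - 3*6) - 4)² = ((-4*(8 - 48)*3 - 18) - 4)² = ((-4*(-40)*3 - 18) - 4)² = ((160*3 - 18) - 4)² = ((480 - 18) - 4)² = (462 - 4)² = 458² = 209764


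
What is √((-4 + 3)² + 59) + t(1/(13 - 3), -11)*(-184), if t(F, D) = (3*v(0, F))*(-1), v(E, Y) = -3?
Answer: -1656 + 2*√15 ≈ -1648.3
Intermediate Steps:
t(F, D) = 9 (t(F, D) = (3*(-3))*(-1) = -9*(-1) = 9)
√((-4 + 3)² + 59) + t(1/(13 - 3), -11)*(-184) = √((-4 + 3)² + 59) + 9*(-184) = √((-1)² + 59) - 1656 = √(1 + 59) - 1656 = √60 - 1656 = 2*√15 - 1656 = -1656 + 2*√15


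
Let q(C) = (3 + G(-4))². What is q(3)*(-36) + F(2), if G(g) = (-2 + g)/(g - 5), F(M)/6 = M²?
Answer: -460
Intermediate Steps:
F(M) = 6*M²
G(g) = (-2 + g)/(-5 + g)
q(C) = 121/9 (q(C) = (3 + (-2 - 4)/(-5 - 4))² = (3 - 6/(-9))² = (3 - ⅑*(-6))² = (3 + ⅔)² = (11/3)² = 121/9)
q(3)*(-36) + F(2) = (121/9)*(-36) + 6*2² = -484 + 6*4 = -484 + 24 = -460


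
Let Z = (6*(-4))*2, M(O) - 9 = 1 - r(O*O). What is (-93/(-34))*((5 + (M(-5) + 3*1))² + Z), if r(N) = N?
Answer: 93/34 ≈ 2.7353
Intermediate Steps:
M(O) = 10 - O² (M(O) = 9 + (1 - O*O) = 9 + (1 - O²) = 10 - O²)
Z = -48 (Z = -24*2 = -48)
(-93/(-34))*((5 + (M(-5) + 3*1))² + Z) = (-93/(-34))*((5 + ((10 - 1*(-5)²) + 3*1))² - 48) = (-93*(-1/34))*((5 + ((10 - 1*25) + 3))² - 48) = 93*((5 + ((10 - 25) + 3))² - 48)/34 = 93*((5 + (-15 + 3))² - 48)/34 = 93*((5 - 12)² - 48)/34 = 93*((-7)² - 48)/34 = 93*(49 - 48)/34 = (93/34)*1 = 93/34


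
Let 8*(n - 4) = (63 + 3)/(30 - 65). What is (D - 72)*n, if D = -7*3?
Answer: -49011/140 ≈ -350.08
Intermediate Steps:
D = -21
n = 527/140 (n = 4 + ((63 + 3)/(30 - 65))/8 = 4 + (66/(-35))/8 = 4 + (66*(-1/35))/8 = 4 + (⅛)*(-66/35) = 4 - 33/140 = 527/140 ≈ 3.7643)
(D - 72)*n = (-21 - 72)*(527/140) = -93*527/140 = -49011/140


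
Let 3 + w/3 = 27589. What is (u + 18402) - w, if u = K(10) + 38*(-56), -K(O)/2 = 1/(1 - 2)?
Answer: -66482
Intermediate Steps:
K(O) = 2 (K(O) = -2/(1 - 2) = -2/(-1) = -2*(-1) = 2)
w = 82758 (w = -9 + 3*27589 = -9 + 82767 = 82758)
u = -2126 (u = 2 + 38*(-56) = 2 - 2128 = -2126)
(u + 18402) - w = (-2126 + 18402) - 1*82758 = 16276 - 82758 = -66482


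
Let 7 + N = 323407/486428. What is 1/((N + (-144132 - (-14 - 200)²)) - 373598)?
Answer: -486428/274117906717 ≈ -1.7745e-6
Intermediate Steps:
N = -3081589/486428 (N = -7 + 323407/486428 = -3081589/486428 ≈ -6.3351)
1/((N + (-144132 - (-14 - 200)²)) - 373598) = 1/((-3081589/486428 + (-144132 - (-14 - 200)²)) - 373598) = 1/((-3081589/486428 + (-144132 - 1*(-214)²)) - 373598) = 1/((-3081589/486428 + (-144132 - 1*45796)) - 373598) = 1/((-3081589/486428 + (-144132 - 45796)) - 373598) = 1/((-3081589/486428 - 189928) - 373598) = 1/(-92389378773/486428 - 373598) = 1/(-274117906717/486428) = -486428/274117906717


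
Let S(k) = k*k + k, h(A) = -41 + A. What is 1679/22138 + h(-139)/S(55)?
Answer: 14831/852313 ≈ 0.017401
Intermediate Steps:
S(k) = k + k² (S(k) = k² + k = k + k²)
1679/22138 + h(-139)/S(55) = 1679/22138 + (-41 - 139)/((55*(1 + 55))) = 1679*(1/22138) - 180/(55*56) = 1679/22138 - 180/3080 = 1679/22138 - 180*1/3080 = 1679/22138 - 9/154 = 14831/852313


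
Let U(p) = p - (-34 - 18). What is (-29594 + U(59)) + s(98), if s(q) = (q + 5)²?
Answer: -18874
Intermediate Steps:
U(p) = 52 + p (U(p) = p - 1*(-52) = p + 52 = 52 + p)
s(q) = (5 + q)²
(-29594 + U(59)) + s(98) = (-29594 + (52 + 59)) + (5 + 98)² = (-29594 + 111) + 103² = -29483 + 10609 = -18874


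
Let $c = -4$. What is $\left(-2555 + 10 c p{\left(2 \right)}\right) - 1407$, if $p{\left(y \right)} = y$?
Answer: $-4042$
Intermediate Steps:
$\left(-2555 + 10 c p{\left(2 \right)}\right) - 1407 = \left(-2555 + 10 \left(-4\right) 2\right) - 1407 = \left(-2555 - 80\right) - 1407 = -2635 - 1407 = -4042$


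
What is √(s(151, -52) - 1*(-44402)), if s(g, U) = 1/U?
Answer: √30015739/26 ≈ 210.72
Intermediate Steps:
√(s(151, -52) - 1*(-44402)) = √(1/(-52) - 1*(-44402)) = √(-1/52 + 44402) = √(2308903/52) = √30015739/26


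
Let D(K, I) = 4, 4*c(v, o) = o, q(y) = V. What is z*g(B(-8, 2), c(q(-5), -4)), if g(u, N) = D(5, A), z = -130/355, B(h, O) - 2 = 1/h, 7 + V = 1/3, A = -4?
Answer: -104/71 ≈ -1.4648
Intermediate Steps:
V = -20/3 (V = -7 + 1/3 = -7 + ⅓ = -20/3 ≈ -6.6667)
q(y) = -20/3
c(v, o) = o/4
B(h, O) = 2 + 1/h
z = -26/71 (z = -130*1/355 = -26/71 ≈ -0.36620)
g(u, N) = 4
z*g(B(-8, 2), c(q(-5), -4)) = -26/71*4 = -104/71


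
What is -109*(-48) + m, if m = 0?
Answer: 5232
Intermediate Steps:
-109*(-48) + m = -109*(-48) + 0 = 5232 + 0 = 5232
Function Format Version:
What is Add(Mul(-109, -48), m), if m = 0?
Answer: 5232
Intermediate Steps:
Add(Mul(-109, -48), m) = Add(Mul(-109, -48), 0) = Add(5232, 0) = 5232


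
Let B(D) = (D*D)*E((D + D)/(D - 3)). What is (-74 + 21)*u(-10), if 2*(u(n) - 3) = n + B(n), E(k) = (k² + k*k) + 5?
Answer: -4341336/169 ≈ -25688.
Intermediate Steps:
E(k) = 5 + 2*k² (E(k) = (k² + k²) + 5 = 2*k² + 5 = 5 + 2*k²)
B(D) = D²*(5 + 8*D²/(-3 + D)²) (B(D) = (D*D)*(5 + 2*((D + D)/(D - 3))²) = D²*(5 + 2*((2*D)/(-3 + D))²) = D²*(5 + 2*(2*D/(-3 + D))²) = D²*(5 + 2*(4*D²/(-3 + D)²)) = D²*(5 + 8*D²/(-3 + D)²))
u(n) = 3 + n/2 + 5*n²/2 + 4*n⁴/(-3 + n)² (u(n) = 3 + (n + (5*n² + 8*n⁴/(-3 + n)²))/2 = 3 + (n + 5*n² + 8*n⁴/(-3 + n)²)/2 = 3 + (n/2 + 5*n²/2 + 4*n⁴/(-3 + n)²) = 3 + n/2 + 5*n²/2 + 4*n⁴/(-3 + n)²)
(-74 + 21)*u(-10) = (-74 + 21)*(3 + (½)*(-10) + (5/2)*(-10)² + 4*(-10)⁴/(-3 - 10)²) = -53*(3 - 5 + (5/2)*100 + 4*10000/(-13)²) = -53*(3 - 5 + 250 + 4*10000*(1/169)) = -53*(3 - 5 + 250 + 40000/169) = -53*81912/169 = -4341336/169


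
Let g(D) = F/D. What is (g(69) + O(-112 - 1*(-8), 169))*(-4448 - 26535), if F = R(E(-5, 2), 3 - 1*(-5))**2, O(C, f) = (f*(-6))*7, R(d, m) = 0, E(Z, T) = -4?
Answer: 219917334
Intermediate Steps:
O(C, f) = -42*f (O(C, f) = -6*f*7 = -42*f)
F = 0 (F = 0**2 = 0)
g(D) = 0 (g(D) = 0/D = 0)
(g(69) + O(-112 - 1*(-8), 169))*(-4448 - 26535) = (0 - 42*169)*(-4448 - 26535) = (0 - 7098)*(-30983) = -7098*(-30983) = 219917334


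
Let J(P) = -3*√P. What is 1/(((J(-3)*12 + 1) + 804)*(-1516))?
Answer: -805/988300108 - 9*I*√3/247075027 ≈ -8.1453e-7 - 6.3092e-8*I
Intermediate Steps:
1/(((J(-3)*12 + 1) + 804)*(-1516)) = 1/(((-3*I*√3*12 + 1) + 804)*(-1516)) = 1/(((-36*I*√3 + 1) + 804)*(-1516)) = 1/(((1 - 36*I*√3) + 804)*(-1516)) = 1/((805 - 36*I*√3)*(-1516)) = 1/(-1220380 + 54576*I*√3)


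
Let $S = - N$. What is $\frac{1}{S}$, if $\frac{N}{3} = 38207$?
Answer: $- \frac{1}{114621} \approx -8.7244 \cdot 10^{-6}$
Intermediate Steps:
$N = 114621$ ($N = 3 \cdot 38207 = 114621$)
$S = -114621$ ($S = \left(-1\right) 114621 = -114621$)
$\frac{1}{S} = \frac{1}{-114621} = - \frac{1}{114621}$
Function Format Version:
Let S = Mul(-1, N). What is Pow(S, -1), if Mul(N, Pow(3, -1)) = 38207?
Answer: Rational(-1, 114621) ≈ -8.7244e-6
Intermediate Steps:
N = 114621 (N = Mul(3, 38207) = 114621)
S = -114621 (S = Mul(-1, 114621) = -114621)
Pow(S, -1) = Pow(-114621, -1) = Rational(-1, 114621)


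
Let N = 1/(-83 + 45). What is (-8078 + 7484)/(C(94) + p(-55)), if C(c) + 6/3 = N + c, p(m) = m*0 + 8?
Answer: -22572/3799 ≈ -5.9416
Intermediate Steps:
N = -1/38 (N = 1/(-38) = -1/38 ≈ -0.026316)
p(m) = 8 (p(m) = 0 + 8 = 8)
C(c) = -77/38 + c (C(c) = -2 + (-1/38 + c) = -77/38 + c)
(-8078 + 7484)/(C(94) + p(-55)) = (-8078 + 7484)/((-77/38 + 94) + 8) = -594/(3495/38 + 8) = -594/3799/38 = -594*38/3799 = -22572/3799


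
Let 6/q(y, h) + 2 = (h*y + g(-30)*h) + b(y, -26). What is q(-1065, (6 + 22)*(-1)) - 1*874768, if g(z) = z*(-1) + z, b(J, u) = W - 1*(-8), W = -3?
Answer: -8696068686/9941 ≈ -8.7477e+5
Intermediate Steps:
b(J, u) = 5 (b(J, u) = -3 - 1*(-8) = -3 + 8 = 5)
g(z) = 0 (g(z) = -z + z = 0)
q(y, h) = 6/(3 + h*y) (q(y, h) = 6/(-2 + ((h*y + 0*h) + 5)) = 6/(-2 + ((h*y + 0) + 5)) = 6/(-2 + (h*y + 5)) = 6/(-2 + (5 + h*y)) = 6/(3 + h*y))
q(-1065, (6 + 22)*(-1)) - 1*874768 = 6/(3 + ((6 + 22)*(-1))*(-1065)) - 1*874768 = 6/(3 + (28*(-1))*(-1065)) - 874768 = 6/(3 - 28*(-1065)) - 874768 = 6/(3 + 29820) - 874768 = 6/29823 - 874768 = 6*(1/29823) - 874768 = 2/9941 - 874768 = -8696068686/9941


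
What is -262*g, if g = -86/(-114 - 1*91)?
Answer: -22532/205 ≈ -109.91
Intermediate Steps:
g = 86/205 (g = -86/(-114 - 91) = -86/(-205) = -86*(-1/205) = 86/205 ≈ 0.41951)
-262*g = -262*86/205 = -22532/205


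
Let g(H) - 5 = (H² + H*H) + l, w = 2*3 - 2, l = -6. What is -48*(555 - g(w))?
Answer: -25152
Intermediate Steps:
w = 4 (w = 6 - 2 = 4)
g(H) = -1 + 2*H² (g(H) = 5 + ((H² + H*H) - 6) = 5 + ((H² + H²) - 6) = 5 + (2*H² - 6) = 5 + (-6 + 2*H²) = -1 + 2*H²)
-48*(555 - g(w)) = -48*(555 - (-1 + 2*4²)) = -48*(555 - (-1 + 2*16)) = -48*(555 - (-1 + 32)) = -48*(555 - 1*31) = -48*(555 - 31) = -48*524 = -25152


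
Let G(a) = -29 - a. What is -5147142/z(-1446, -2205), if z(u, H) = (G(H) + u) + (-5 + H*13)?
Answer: 233961/1270 ≈ 184.22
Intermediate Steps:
z(u, H) = -34 + u + 12*H (z(u, H) = ((-29 - H) + u) + (-5 + H*13) = (-29 + u - H) + (-5 + 13*H) = -34 + u + 12*H)
-5147142/z(-1446, -2205) = -5147142/(-34 - 1446 + 12*(-2205)) = -5147142/(-34 - 1446 - 26460) = -5147142/(-27940) = -5147142*(-1/27940) = 233961/1270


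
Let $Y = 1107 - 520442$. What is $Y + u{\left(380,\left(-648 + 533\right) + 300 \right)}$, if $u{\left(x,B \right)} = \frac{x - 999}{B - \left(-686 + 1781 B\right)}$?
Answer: $- \frac{170660751071}{328614} \approx -5.1934 \cdot 10^{5}$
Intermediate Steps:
$u{\left(x,B \right)} = \frac{-999 + x}{686 - 1780 B}$ ($u{\left(x,B \right)} = \frac{-999 + x}{B - \left(-686 + 1781 B\right)} = \frac{-999 + x}{686 - 1780 B}$)
$Y = -519335$ ($Y = 1107 - 520442 = -519335$)
$Y + u{\left(380,\left(-648 + 533\right) + 300 \right)} = -519335 + \frac{999 - 380}{2 \left(-343 + 890 \left(\left(-648 + 533\right) + 300\right)\right)} = -519335 + \frac{999 - 380}{2 \left(-343 + 890 \left(-115 + 300\right)\right)} = -519335 + \frac{1}{2} \frac{1}{-343 + 890 \cdot 185} \cdot 619 = -519335 + \frac{1}{2} \frac{1}{-343 + 164650} \cdot 619 = -519335 + \frac{1}{2} \cdot \frac{1}{164307} \cdot 619 = -519335 + \frac{619}{328614} = - \frac{170660751071}{328614}$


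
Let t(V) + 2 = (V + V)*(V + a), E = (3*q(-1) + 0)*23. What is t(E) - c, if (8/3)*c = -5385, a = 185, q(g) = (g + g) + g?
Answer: 89003/8 ≈ 11125.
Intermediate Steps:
q(g) = 3*g (q(g) = 2*g + g = 3*g)
c = -16155/8 (c = (3/8)*(-5385) = -16155/8 ≈ -2019.4)
E = -207 (E = (3*(3*(-1)) + 0)*23 = (3*(-3) + 0)*23 = (-9 + 0)*23 = -9*23 = -207)
t(V) = -2 + 2*V*(185 + V) (t(V) = -2 + (V + V)*(V + 185) = -2 + (2*V)*(185 + V) = -2 + 2*V*(185 + V))
t(E) - c = (-2 + 2*(-207)**2 + 370*(-207)) - 1*(-16155/8) = (-2 + 2*42849 - 76590) + 16155/8 = (-2 + 85698 - 76590) + 16155/8 = 9106 + 16155/8 = 89003/8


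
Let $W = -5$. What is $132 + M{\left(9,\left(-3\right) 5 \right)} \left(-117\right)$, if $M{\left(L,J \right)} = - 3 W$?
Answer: $-1623$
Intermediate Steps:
$M{\left(L,J \right)} = 15$ ($M{\left(L,J \right)} = \left(-3\right) \left(-5\right) = 15$)
$132 + M{\left(9,\left(-3\right) 5 \right)} \left(-117\right) = 132 + 15 \left(-117\right) = 132 - 1755 = -1623$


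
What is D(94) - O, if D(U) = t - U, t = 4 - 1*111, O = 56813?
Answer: -57014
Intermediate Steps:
t = -107 (t = 4 - 111 = -107)
D(U) = -107 - U
D(94) - O = (-107 - 1*94) - 1*56813 = (-107 - 94) - 56813 = -201 - 56813 = -57014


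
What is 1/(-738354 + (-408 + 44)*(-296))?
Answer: -1/630610 ≈ -1.5858e-6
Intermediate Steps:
1/(-738354 + (-408 + 44)*(-296)) = 1/(-738354 - 364*(-296)) = 1/(-738354 + 107744) = 1/(-630610) = -1/630610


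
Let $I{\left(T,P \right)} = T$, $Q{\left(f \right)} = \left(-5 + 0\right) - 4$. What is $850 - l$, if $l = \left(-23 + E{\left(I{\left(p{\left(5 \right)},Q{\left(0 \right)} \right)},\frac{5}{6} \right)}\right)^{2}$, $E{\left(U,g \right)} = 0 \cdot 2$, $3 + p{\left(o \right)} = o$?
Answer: $321$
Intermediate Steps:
$p{\left(o \right)} = -3 + o$
$Q{\left(f \right)} = -9$ ($Q{\left(f \right)} = -5 - 4 = -9$)
$E{\left(U,g \right)} = 0$
$l = 529$ ($l = \left(-23 + 0\right)^{2} = \left(-23\right)^{2} = 529$)
$850 - l = 850 - 529 = 321$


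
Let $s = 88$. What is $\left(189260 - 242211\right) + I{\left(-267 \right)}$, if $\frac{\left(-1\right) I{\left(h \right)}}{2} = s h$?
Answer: $-5959$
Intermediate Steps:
$I{\left(h \right)} = - 176 h$ ($I{\left(h \right)} = - 2 \cdot 88 h = - 176 h$)
$\left(189260 - 242211\right) + I{\left(-267 \right)} = \left(189260 - 242211\right) - -46992 = -52951 + 46992 = -5959$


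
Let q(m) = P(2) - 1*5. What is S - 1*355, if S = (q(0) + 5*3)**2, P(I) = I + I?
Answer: -159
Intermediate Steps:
P(I) = 2*I
q(m) = -1 (q(m) = 2*2 - 1*5 = 4 - 5 = -1)
S = 196 (S = (-1 + 5*3)**2 = (-1 + 15)**2 = 14**2 = 196)
S - 1*355 = 196 - 1*355 = 196 - 355 = -159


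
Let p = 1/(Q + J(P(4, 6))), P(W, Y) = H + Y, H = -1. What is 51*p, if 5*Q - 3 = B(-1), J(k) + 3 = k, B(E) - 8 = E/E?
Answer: 255/22 ≈ 11.591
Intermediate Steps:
B(E) = 9 (B(E) = 8 + E/E = 8 + 1 = 9)
P(W, Y) = -1 + Y
J(k) = -3 + k
Q = 12/5 (Q = ⅗ + (⅕)*9 = ⅗ + 9/5 = 12/5 ≈ 2.4000)
p = 5/22 (p = 1/(12/5 + (-3 + (-1 + 6))) = 1/(12/5 + (-3 + 5)) = 1/(12/5 + 2) = 1/(22/5) = 5/22 ≈ 0.22727)
51*p = 51*(5/22) = 255/22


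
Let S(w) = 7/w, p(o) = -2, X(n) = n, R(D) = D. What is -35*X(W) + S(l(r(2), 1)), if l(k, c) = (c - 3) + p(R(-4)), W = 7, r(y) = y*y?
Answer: -987/4 ≈ -246.75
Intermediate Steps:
r(y) = y²
l(k, c) = -5 + c (l(k, c) = (c - 3) - 2 = (-3 + c) - 2 = -5 + c)
-35*X(W) + S(l(r(2), 1)) = -35*7 + 7/(-5 + 1) = -245 + 7/(-4) = -245 + 7*(-¼) = -245 - 7/4 = -987/4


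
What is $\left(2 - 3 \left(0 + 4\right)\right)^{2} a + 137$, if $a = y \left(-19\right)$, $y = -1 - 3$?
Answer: $7737$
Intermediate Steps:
$y = -4$ ($y = -1 - 3 = -4$)
$a = 76$ ($a = \left(-4\right) \left(-19\right) = 76$)
$\left(2 - 3 \left(0 + 4\right)\right)^{2} a + 137 = \left(2 - 3 \left(0 + 4\right)\right)^{2} \cdot 76 + 137 = \left(2 - 12\right)^{2} \cdot 76 + 137 = \left(-10\right)^{2} \cdot 76 + 137 = 100 \cdot 76 + 137 = 7600 + 137 = 7737$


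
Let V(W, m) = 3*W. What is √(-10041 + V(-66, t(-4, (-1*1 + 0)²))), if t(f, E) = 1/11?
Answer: I*√10239 ≈ 101.19*I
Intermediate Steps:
t(f, E) = 1/11
√(-10041 + V(-66, t(-4, (-1*1 + 0)²))) = √(-10041 + 3*(-66)) = √(-10041 - 198) = √(-10239) = I*√10239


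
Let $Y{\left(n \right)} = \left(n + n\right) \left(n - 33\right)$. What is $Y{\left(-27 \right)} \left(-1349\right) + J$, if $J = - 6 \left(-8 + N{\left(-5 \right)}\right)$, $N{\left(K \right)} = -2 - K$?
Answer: $-4370730$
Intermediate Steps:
$Y{\left(n \right)} = 2 n \left(-33 + n\right)$
$J = 30$ ($J = - 6 \left(-8 - -3\right) = - 6 \left(-8 + \left(-2 + 5\right)\right) = - 6 \left(-8 + 3\right) = \left(-6\right) \left(-5\right) = 30$)
$Y{\left(-27 \right)} \left(-1349\right) + J = 2 \left(-27\right) \left(-33 - 27\right) \left(-1349\right) + 30 = 2 \left(-27\right) \left(-60\right) \left(-1349\right) + 30 = 3240 \left(-1349\right) + 30 = -4370760 + 30 = -4370730$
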